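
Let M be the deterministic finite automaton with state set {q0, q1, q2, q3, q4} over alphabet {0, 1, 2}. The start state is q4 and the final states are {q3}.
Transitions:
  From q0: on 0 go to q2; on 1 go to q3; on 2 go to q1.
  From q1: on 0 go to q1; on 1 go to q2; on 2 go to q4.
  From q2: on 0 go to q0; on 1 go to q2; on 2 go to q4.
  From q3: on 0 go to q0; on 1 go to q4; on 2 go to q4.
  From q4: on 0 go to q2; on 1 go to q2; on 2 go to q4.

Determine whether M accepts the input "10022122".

rejected

q4 --1--> q2
q2 --0--> q0
q0 --0--> q2
q2 --2--> q4
q4 --2--> q4
q4 --1--> q2
q2 --2--> q4
q4 --2--> q4
End in state q4, which is not an accepting state.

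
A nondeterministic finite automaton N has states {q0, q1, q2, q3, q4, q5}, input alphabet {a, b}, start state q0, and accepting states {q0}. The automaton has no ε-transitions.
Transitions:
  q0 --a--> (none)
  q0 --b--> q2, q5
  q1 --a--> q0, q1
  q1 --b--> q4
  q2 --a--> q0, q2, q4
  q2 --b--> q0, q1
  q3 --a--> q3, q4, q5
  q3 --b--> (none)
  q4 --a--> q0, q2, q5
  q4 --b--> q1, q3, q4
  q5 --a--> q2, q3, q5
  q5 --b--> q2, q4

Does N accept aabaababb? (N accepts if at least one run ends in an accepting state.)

rejected

Start: {q0}
read a: {}
The reachable set is empty and stays empty for the remaining 8 symbols.
Reachable ∩ accepting = {} — empty.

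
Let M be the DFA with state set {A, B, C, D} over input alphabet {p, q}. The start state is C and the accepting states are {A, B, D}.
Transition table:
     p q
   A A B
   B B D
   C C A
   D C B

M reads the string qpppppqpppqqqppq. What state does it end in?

C --q--> A
A --p--> A
A --p--> A
A --p--> A
A --p--> A
A --p--> A
A --q--> B
B --p--> B
B --p--> B
B --p--> B
B --q--> D
D --q--> B
B --q--> D
D --p--> C
C --p--> C
C --q--> A

A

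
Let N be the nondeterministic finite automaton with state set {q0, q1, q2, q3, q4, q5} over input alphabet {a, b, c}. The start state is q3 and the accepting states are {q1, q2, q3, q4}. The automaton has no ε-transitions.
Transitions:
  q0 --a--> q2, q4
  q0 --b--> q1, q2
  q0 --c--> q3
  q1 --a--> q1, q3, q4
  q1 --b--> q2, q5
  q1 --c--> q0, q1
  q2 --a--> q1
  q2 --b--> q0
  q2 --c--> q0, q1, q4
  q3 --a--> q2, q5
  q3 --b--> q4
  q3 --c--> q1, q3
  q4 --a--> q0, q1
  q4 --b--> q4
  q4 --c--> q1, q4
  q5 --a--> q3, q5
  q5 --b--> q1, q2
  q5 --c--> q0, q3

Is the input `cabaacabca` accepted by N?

Start: {q3}
read c: {q1, q3}
read a: {q1, q2, q3, q4, q5}
read b: {q0, q1, q2, q4, q5}
read a: {q0, q1, q2, q3, q4, q5}
read a: {q0, q1, q2, q3, q4, q5}
read c: {q0, q1, q3, q4}
read a: {q0, q1, q2, q3, q4, q5}
read b: {q0, q1, q2, q4, q5}
read c: {q0, q1, q3, q4}
read a: {q0, q1, q2, q3, q4, q5}
Reachable ∩ accepting = {q1, q2, q3, q4} — nonempty.

accepted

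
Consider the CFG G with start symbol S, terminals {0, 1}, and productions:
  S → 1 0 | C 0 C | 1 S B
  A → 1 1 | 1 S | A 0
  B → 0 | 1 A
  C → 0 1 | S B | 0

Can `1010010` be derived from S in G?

S ⇒ 1SB ⇒ 1C0CB ⇒ 1010CB ⇒ 101001B ⇒ 1010010

yes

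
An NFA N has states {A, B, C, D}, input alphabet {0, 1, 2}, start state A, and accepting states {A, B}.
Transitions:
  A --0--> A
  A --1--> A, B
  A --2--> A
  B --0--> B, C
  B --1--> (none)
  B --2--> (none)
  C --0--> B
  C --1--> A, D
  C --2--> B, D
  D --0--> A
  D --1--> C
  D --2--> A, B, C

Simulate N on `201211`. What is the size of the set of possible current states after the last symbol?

2

Start: {A}
read 2: {A}
read 0: {A}
read 1: {A, B}
read 2: {A}
read 1: {A, B}
read 1: {A, B}
Final reachable set {A, B} has 2 states.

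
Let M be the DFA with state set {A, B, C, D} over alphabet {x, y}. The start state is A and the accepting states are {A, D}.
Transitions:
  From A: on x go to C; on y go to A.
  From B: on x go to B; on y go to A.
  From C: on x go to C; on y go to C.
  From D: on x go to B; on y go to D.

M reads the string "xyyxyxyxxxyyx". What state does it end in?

A --x--> C
C --y--> C
C --y--> C
C --x--> C
C --y--> C
C --x--> C
C --y--> C
C --x--> C
C --x--> C
C --x--> C
C --y--> C
C --y--> C
C --x--> C

C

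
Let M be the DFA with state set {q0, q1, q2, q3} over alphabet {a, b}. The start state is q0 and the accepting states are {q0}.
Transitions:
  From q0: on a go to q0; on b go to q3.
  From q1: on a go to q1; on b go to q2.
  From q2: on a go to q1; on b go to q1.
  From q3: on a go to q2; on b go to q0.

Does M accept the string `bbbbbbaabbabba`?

q0 --b--> q3
q3 --b--> q0
q0 --b--> q3
q3 --b--> q0
q0 --b--> q3
q3 --b--> q0
q0 --a--> q0
q0 --a--> q0
q0 --b--> q3
q3 --b--> q0
q0 --a--> q0
q0 --b--> q3
q3 --b--> q0
q0 --a--> q0
End in state q0, which is an accepting state.

accepted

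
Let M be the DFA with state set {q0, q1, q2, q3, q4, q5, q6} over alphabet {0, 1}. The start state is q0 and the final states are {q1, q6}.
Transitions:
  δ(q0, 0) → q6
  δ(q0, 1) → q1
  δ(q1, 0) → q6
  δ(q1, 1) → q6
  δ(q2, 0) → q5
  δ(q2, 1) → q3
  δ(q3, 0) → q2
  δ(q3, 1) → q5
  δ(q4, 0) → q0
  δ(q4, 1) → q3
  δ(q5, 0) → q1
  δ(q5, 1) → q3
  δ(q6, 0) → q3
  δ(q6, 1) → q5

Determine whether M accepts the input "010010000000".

accepted

q0 --0--> q6
q6 --1--> q5
q5 --0--> q1
q1 --0--> q6
q6 --1--> q5
q5 --0--> q1
q1 --0--> q6
q6 --0--> q3
q3 --0--> q2
q2 --0--> q5
q5 --0--> q1
q1 --0--> q6
End in state q6, which is an accepting state.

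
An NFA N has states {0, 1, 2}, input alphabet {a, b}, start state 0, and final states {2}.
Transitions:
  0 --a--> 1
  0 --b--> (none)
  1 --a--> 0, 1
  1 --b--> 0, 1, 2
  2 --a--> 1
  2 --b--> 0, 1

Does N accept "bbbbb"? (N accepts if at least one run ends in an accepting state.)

Start: {0}
read b: {}
The reachable set is empty and stays empty for the remaining 4 symbols.
Reachable ∩ accepting = {} — empty.

rejected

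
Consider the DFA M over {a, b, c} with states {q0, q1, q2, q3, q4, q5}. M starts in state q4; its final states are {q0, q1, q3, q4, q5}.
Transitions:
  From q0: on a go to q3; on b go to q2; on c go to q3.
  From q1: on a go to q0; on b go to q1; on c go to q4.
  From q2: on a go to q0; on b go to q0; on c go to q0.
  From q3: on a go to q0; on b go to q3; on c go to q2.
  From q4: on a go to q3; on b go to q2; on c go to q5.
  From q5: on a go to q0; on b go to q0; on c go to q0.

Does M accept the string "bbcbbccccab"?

rejected

q4 --b--> q2
q2 --b--> q0
q0 --c--> q3
q3 --b--> q3
q3 --b--> q3
q3 --c--> q2
q2 --c--> q0
q0 --c--> q3
q3 --c--> q2
q2 --a--> q0
q0 --b--> q2
End in state q2, which is not an accepting state.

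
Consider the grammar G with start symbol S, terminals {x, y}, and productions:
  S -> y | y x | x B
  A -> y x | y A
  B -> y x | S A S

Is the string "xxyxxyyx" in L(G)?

no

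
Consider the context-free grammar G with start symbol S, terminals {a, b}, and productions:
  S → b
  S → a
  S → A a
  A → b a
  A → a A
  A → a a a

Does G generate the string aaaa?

yes

S ⇒ Aa ⇒ aaaa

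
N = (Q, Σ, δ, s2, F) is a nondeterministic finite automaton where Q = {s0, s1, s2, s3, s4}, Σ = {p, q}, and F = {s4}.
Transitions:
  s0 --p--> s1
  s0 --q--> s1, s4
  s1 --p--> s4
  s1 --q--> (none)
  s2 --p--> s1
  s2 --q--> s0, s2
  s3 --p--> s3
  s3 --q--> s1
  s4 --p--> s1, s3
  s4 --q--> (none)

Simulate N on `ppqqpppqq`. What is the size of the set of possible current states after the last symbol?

0

Start: {s2}
read p: {s1}
read p: {s4}
read q: {}
The reachable set is empty and stays empty for the remaining 6 symbols.
Final reachable set {} has 0 states.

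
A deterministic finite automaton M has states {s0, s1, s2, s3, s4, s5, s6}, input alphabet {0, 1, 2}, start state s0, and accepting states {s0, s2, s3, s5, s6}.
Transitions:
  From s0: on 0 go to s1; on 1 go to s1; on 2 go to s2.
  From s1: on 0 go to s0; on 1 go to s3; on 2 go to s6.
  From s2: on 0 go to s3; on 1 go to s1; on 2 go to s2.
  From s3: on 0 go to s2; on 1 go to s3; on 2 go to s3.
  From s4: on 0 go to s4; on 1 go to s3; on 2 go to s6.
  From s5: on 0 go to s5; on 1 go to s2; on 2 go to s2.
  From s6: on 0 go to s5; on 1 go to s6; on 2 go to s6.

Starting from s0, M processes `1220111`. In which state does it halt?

s3

s0 --1--> s1
s1 --2--> s6
s6 --2--> s6
s6 --0--> s5
s5 --1--> s2
s2 --1--> s1
s1 --1--> s3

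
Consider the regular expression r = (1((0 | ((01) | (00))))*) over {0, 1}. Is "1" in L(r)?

Split as 1·ε: 1 matches 1 and ((0|((01)|(00))))* matches ε.

yes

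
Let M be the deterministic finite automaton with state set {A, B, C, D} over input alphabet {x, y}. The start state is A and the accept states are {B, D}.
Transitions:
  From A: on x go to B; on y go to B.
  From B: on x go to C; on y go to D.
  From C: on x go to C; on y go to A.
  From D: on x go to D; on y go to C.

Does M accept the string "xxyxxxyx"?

accepted

A --x--> B
B --x--> C
C --y--> A
A --x--> B
B --x--> C
C --x--> C
C --y--> A
A --x--> B
End in state B, which is an accepting state.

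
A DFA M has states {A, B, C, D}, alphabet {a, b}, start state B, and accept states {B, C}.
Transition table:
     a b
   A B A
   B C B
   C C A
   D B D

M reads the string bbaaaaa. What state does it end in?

C

B --b--> B
B --b--> B
B --a--> C
C --a--> C
C --a--> C
C --a--> C
C --a--> C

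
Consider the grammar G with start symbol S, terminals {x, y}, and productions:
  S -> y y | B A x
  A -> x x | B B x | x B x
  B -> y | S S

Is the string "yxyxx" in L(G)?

S ⇒ BAx ⇒ yAx ⇒ yxBxx ⇒ yxyxx

yes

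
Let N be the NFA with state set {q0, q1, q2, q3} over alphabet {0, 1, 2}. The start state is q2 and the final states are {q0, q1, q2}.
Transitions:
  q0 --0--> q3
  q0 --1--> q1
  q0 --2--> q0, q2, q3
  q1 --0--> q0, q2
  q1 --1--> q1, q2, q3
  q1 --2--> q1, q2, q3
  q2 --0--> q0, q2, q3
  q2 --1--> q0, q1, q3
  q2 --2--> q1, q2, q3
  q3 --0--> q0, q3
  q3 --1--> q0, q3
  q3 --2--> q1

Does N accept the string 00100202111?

accepted

Start: {q2}
read 0: {q0, q2, q3}
read 0: {q0, q2, q3}
read 1: {q0, q1, q3}
read 0: {q0, q2, q3}
read 0: {q0, q2, q3}
read 2: {q0, q1, q2, q3}
read 0: {q0, q2, q3}
read 2: {q0, q1, q2, q3}
read 1: {q0, q1, q2, q3}
read 1: {q0, q1, q2, q3}
read 1: {q0, q1, q2, q3}
Reachable ∩ accepting = {q0, q1, q2} — nonempty.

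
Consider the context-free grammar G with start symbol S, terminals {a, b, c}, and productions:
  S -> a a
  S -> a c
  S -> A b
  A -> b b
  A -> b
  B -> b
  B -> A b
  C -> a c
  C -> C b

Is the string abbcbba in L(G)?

no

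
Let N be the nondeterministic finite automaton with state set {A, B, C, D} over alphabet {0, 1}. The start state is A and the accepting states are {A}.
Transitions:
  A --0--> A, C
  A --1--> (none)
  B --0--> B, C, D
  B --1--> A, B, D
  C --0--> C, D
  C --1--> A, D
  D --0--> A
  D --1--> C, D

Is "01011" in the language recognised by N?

rejected

Start: {A}
read 0: {A, C}
read 1: {A, D}
read 0: {A, C}
read 1: {A, D}
read 1: {C, D}
Reachable ∩ accepting = {} — empty.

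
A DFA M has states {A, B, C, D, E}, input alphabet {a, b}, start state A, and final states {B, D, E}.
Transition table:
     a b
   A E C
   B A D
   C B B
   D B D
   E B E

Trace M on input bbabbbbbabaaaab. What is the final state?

A --b--> C
C --b--> B
B --a--> A
A --b--> C
C --b--> B
B --b--> D
D --b--> D
D --b--> D
D --a--> B
B --b--> D
D --a--> B
B --a--> A
A --a--> E
E --a--> B
B --b--> D

D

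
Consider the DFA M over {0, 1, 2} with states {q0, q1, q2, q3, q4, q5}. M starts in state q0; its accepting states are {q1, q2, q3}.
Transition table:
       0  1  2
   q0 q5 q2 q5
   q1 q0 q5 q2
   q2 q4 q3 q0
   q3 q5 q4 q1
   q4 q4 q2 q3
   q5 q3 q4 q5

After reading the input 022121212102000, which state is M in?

q0 --0--> q5
q5 --2--> q5
q5 --2--> q5
q5 --1--> q4
q4 --2--> q3
q3 --1--> q4
q4 --2--> q3
q3 --1--> q4
q4 --2--> q3
q3 --1--> q4
q4 --0--> q4
q4 --2--> q3
q3 --0--> q5
q5 --0--> q3
q3 --0--> q5

q5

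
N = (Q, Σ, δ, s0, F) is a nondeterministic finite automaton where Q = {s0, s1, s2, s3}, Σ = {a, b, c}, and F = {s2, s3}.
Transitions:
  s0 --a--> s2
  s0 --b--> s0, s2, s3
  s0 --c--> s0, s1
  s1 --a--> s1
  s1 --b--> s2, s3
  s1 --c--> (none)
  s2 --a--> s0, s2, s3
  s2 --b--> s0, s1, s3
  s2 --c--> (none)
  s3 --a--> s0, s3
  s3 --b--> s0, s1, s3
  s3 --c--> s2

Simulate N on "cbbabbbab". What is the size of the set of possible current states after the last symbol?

4

Start: {s0}
read c: {s0, s1}
read b: {s0, s2, s3}
read b: {s0, s1, s2, s3}
read a: {s0, s1, s2, s3}
read b: {s0, s1, s2, s3}
read b: {s0, s1, s2, s3}
read b: {s0, s1, s2, s3}
read a: {s0, s1, s2, s3}
read b: {s0, s1, s2, s3}
Final reachable set {s0, s1, s2, s3} has 4 states.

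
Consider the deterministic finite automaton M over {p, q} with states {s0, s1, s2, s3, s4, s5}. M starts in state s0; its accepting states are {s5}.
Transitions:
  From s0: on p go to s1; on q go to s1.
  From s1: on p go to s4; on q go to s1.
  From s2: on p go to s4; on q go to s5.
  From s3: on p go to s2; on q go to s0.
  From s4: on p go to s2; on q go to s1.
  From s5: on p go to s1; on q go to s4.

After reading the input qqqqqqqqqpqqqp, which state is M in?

s4

s0 --q--> s1
s1 --q--> s1
s1 --q--> s1
s1 --q--> s1
s1 --q--> s1
s1 --q--> s1
s1 --q--> s1
s1 --q--> s1
s1 --q--> s1
s1 --p--> s4
s4 --q--> s1
s1 --q--> s1
s1 --q--> s1
s1 --p--> s4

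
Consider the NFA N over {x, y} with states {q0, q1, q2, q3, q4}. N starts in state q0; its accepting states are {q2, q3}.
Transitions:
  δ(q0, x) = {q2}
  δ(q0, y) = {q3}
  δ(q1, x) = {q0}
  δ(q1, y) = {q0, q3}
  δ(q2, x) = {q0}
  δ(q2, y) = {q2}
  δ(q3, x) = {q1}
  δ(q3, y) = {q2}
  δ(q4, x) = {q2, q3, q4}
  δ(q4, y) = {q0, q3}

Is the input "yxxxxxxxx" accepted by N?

rejected

Start: {q0}
read y: {q3}
read x: {q1}
read x: {q0}
read x: {q2}
read x: {q0}
read x: {q2}
read x: {q0}
read x: {q2}
read x: {q0}
Reachable ∩ accepting = {} — empty.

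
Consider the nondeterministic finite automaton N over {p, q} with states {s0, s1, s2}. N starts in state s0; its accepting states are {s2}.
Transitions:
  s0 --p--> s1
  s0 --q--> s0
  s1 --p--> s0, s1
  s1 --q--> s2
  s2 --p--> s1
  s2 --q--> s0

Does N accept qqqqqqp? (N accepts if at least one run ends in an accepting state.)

Start: {s0}
read q: {s0}
read q: {s0}
read q: {s0}
read q: {s0}
read q: {s0}
read q: {s0}
read p: {s1}
Reachable ∩ accepting = {} — empty.

rejected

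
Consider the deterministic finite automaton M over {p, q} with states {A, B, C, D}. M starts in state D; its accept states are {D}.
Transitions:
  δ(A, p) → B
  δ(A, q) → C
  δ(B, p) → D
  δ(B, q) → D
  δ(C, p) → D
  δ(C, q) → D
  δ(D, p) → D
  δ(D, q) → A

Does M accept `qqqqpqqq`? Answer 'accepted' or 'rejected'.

D --q--> A
A --q--> C
C --q--> D
D --q--> A
A --p--> B
B --q--> D
D --q--> A
A --q--> C
End in state C, which is not an accepting state.

rejected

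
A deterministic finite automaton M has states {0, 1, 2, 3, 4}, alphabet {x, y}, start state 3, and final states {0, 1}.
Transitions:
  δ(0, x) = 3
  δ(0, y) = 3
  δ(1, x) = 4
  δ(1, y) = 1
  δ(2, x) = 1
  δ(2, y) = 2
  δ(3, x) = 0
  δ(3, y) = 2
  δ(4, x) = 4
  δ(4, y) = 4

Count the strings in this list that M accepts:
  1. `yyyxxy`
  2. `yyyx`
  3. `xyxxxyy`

`yyyxxy`: rejected
`yyyx`: accepted
`xyxxxyy`: rejected

1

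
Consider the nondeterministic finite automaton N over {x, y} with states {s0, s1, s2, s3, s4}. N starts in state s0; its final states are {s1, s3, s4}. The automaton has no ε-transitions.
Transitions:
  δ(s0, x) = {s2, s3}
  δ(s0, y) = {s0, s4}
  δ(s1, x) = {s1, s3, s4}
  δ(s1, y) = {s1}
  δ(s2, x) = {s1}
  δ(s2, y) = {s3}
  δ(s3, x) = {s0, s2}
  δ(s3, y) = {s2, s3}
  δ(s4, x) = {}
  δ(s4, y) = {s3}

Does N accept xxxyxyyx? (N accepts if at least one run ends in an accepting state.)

Start: {s0}
read x: {s2, s3}
read x: {s0, s1, s2}
read x: {s1, s2, s3, s4}
read y: {s1, s2, s3}
read x: {s0, s1, s2, s3, s4}
read y: {s0, s1, s2, s3, s4}
read y: {s0, s1, s2, s3, s4}
read x: {s0, s1, s2, s3, s4}
Reachable ∩ accepting = {s1, s3, s4} — nonempty.

accepted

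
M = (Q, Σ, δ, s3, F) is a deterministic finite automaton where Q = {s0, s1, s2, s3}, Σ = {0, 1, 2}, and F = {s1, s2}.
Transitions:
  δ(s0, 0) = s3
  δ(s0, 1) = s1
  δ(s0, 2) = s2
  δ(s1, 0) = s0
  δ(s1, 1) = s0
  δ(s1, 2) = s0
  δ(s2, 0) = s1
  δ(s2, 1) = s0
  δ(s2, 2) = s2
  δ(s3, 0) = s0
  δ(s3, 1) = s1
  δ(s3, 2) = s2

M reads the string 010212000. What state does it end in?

s3

s3 --0--> s0
s0 --1--> s1
s1 --0--> s0
s0 --2--> s2
s2 --1--> s0
s0 --2--> s2
s2 --0--> s1
s1 --0--> s0
s0 --0--> s3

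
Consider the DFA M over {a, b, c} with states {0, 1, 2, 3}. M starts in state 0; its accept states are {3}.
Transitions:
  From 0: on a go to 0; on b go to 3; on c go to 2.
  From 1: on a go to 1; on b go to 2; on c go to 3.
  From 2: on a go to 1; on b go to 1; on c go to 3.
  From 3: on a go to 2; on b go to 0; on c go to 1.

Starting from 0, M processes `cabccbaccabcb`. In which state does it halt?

0

0 --c--> 2
2 --a--> 1
1 --b--> 2
2 --c--> 3
3 --c--> 1
1 --b--> 2
2 --a--> 1
1 --c--> 3
3 --c--> 1
1 --a--> 1
1 --b--> 2
2 --c--> 3
3 --b--> 0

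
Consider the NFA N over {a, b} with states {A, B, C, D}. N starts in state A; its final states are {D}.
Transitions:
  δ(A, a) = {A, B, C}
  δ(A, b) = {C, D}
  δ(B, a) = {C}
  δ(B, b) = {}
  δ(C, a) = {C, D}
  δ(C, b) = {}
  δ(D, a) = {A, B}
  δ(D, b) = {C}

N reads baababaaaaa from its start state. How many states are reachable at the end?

4

Start: {A}
read b: {C, D}
read a: {A, B, C, D}
read a: {A, B, C, D}
read b: {C, D}
read a: {A, B, C, D}
read b: {C, D}
read a: {A, B, C, D}
read a: {A, B, C, D}
read a: {A, B, C, D}
read a: {A, B, C, D}
read a: {A, B, C, D}
Final reachable set {A, B, C, D} has 4 states.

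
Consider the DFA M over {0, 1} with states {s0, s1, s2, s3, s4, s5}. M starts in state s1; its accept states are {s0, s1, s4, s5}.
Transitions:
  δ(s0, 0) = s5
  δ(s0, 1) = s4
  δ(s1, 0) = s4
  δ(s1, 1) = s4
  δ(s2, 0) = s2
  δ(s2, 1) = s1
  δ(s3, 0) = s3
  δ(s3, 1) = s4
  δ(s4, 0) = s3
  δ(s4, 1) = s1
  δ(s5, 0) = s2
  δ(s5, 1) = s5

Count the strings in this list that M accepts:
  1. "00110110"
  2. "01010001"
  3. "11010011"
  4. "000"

2

"00110110": rejected
"01010001": accepted
"11010011": accepted
"000": rejected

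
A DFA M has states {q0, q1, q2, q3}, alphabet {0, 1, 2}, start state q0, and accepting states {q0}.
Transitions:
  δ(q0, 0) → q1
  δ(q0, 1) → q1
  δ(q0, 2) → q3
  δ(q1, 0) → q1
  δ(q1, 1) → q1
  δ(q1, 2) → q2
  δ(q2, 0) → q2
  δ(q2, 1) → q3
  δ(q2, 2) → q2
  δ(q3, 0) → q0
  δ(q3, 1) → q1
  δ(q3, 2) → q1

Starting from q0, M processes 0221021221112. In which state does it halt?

q2

q0 --0--> q1
q1 --2--> q2
q2 --2--> q2
q2 --1--> q3
q3 --0--> q0
q0 --2--> q3
q3 --1--> q1
q1 --2--> q2
q2 --2--> q2
q2 --1--> q3
q3 --1--> q1
q1 --1--> q1
q1 --2--> q2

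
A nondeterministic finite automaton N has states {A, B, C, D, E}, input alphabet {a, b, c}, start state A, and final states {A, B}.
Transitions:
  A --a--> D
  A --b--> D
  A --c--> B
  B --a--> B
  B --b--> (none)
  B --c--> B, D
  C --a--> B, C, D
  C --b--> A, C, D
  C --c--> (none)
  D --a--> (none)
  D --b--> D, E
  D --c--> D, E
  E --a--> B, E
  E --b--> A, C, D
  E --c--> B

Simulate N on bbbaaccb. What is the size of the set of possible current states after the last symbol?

4

Start: {A}
read b: {D}
read b: {D, E}
read b: {A, C, D, E}
read a: {B, C, D, E}
read a: {B, C, D, E}
read c: {B, D, E}
read c: {B, D, E}
read b: {A, C, D, E}
Final reachable set {A, C, D, E} has 4 states.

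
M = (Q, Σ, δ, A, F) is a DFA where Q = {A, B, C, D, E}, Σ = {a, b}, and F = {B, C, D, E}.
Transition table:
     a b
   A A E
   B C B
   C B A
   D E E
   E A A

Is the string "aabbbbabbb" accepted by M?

A --a--> A
A --a--> A
A --b--> E
E --b--> A
A --b--> E
E --b--> A
A --a--> A
A --b--> E
E --b--> A
A --b--> E
End in state E, which is an accepting state.

accepted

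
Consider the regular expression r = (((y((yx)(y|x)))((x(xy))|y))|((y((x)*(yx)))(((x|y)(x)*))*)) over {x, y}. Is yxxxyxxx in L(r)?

yes

The right alternative ((y((x)*(yx)))(((x|y)(x)*))*) matches yxxxyxxx.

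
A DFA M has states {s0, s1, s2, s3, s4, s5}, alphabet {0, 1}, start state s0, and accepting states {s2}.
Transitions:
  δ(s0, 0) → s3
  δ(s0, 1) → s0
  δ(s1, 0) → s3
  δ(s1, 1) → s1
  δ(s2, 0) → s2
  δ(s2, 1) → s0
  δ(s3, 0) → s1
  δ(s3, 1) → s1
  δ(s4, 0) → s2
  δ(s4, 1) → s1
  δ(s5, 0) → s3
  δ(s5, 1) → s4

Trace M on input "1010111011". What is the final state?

s1

s0 --1--> s0
s0 --0--> s3
s3 --1--> s1
s1 --0--> s3
s3 --1--> s1
s1 --1--> s1
s1 --1--> s1
s1 --0--> s3
s3 --1--> s1
s1 --1--> s1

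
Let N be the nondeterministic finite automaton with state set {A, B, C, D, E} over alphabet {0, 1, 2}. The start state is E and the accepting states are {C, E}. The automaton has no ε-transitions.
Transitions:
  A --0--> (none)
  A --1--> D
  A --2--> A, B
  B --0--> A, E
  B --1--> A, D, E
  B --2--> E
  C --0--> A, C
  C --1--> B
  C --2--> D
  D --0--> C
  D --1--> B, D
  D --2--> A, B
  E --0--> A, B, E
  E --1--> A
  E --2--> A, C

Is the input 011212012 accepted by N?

Start: {E}
read 0: {A, B, E}
read 1: {A, D, E}
read 1: {A, B, D}
read 2: {A, B, E}
read 1: {A, D, E}
read 2: {A, B, C}
read 0: {A, C, E}
read 1: {A, B, D}
read 2: {A, B, E}
Reachable ∩ accepting = {E} — nonempty.

accepted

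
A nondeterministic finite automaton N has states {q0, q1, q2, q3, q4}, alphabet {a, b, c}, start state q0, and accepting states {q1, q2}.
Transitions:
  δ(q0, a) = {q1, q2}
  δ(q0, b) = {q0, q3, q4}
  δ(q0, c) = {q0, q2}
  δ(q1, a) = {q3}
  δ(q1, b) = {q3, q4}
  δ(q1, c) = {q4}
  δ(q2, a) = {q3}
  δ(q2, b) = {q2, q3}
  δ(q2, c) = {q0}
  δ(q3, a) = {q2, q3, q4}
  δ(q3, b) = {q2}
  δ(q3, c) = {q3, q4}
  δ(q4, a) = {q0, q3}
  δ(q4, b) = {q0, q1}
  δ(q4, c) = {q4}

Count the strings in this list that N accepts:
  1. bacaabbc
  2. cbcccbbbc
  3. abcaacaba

3

bacaabbc: accepted
cbcccbbbc: accepted
abcaacaba: accepted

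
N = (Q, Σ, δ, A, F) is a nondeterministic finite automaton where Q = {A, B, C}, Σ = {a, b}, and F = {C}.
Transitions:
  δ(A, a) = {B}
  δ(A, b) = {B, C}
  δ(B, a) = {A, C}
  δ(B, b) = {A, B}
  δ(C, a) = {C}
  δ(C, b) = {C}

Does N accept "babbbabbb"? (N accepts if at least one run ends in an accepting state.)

accepted

Start: {A}
read b: {B, C}
read a: {A, C}
read b: {B, C}
read b: {A, B, C}
read b: {A, B, C}
read a: {A, B, C}
read b: {A, B, C}
read b: {A, B, C}
read b: {A, B, C}
Reachable ∩ accepting = {C} — nonempty.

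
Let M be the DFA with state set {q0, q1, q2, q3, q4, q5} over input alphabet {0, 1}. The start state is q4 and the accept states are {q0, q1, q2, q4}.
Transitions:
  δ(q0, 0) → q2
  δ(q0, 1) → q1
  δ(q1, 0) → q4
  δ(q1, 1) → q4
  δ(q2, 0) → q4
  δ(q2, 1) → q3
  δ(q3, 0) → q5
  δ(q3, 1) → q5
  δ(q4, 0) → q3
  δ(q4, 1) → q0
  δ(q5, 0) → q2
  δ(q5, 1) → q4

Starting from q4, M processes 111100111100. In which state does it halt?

q4 --1--> q0
q0 --1--> q1
q1 --1--> q4
q4 --1--> q0
q0 --0--> q2
q2 --0--> q4
q4 --1--> q0
q0 --1--> q1
q1 --1--> q4
q4 --1--> q0
q0 --0--> q2
q2 --0--> q4

q4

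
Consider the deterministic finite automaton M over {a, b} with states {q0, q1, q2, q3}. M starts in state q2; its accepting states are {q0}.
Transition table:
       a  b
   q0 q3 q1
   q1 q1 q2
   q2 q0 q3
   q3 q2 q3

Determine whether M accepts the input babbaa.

q2 --b--> q3
q3 --a--> q2
q2 --b--> q3
q3 --b--> q3
q3 --a--> q2
q2 --a--> q0
End in state q0, which is an accepting state.

accepted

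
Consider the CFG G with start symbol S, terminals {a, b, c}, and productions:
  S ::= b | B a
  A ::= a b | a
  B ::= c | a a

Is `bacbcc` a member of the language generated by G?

no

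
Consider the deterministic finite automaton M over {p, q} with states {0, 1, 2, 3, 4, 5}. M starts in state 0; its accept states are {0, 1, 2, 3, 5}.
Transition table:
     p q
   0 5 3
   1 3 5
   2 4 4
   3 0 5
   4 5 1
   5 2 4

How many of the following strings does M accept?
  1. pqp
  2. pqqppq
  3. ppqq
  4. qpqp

4

pqp: accepted
pqqppq: accepted
ppqq: accepted
qpqp: accepted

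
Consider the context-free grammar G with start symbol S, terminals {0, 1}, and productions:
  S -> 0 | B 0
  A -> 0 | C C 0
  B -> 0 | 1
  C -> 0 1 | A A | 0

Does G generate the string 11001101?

no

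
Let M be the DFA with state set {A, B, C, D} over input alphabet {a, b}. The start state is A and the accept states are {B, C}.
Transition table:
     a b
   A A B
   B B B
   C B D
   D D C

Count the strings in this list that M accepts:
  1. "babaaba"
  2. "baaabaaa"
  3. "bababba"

"babaaba": accepted
"baaabaaa": accepted
"bababba": accepted

3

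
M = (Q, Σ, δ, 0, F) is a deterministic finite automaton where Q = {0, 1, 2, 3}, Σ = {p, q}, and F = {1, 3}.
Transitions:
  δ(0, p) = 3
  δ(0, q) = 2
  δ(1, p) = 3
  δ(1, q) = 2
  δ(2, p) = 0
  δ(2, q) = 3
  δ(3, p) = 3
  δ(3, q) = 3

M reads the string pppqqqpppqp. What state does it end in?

0 --p--> 3
3 --p--> 3
3 --p--> 3
3 --q--> 3
3 --q--> 3
3 --q--> 3
3 --p--> 3
3 --p--> 3
3 --p--> 3
3 --q--> 3
3 --p--> 3

3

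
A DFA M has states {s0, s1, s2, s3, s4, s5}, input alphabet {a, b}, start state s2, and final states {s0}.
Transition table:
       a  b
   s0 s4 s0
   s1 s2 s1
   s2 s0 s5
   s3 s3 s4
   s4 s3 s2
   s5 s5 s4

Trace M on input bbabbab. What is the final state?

s0

s2 --b--> s5
s5 --b--> s4
s4 --a--> s3
s3 --b--> s4
s4 --b--> s2
s2 --a--> s0
s0 --b--> s0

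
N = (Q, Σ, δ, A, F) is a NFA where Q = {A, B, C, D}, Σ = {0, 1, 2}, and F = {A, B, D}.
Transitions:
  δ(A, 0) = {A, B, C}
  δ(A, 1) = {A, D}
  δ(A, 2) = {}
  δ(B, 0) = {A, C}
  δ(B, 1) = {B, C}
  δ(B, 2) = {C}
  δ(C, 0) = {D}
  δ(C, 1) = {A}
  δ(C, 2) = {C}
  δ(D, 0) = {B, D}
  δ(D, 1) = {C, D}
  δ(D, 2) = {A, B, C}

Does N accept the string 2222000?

rejected

Start: {A}
read 2: {}
The reachable set is empty and stays empty for the remaining 6 symbols.
Reachable ∩ accepting = {} — empty.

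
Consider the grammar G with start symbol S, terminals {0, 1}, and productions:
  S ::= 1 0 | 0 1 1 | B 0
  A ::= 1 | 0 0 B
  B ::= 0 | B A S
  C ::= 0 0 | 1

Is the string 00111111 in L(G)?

no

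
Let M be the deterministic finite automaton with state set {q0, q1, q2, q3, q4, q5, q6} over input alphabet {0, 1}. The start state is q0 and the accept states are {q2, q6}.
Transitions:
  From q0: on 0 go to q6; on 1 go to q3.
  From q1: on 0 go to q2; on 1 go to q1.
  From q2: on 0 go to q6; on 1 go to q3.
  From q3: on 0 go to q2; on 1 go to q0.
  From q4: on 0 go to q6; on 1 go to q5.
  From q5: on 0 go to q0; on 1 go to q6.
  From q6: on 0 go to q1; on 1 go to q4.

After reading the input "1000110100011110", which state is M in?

q0 --1--> q3
q3 --0--> q2
q2 --0--> q6
q6 --0--> q1
q1 --1--> q1
q1 --1--> q1
q1 --0--> q2
q2 --1--> q3
q3 --0--> q2
q2 --0--> q6
q6 --0--> q1
q1 --1--> q1
q1 --1--> q1
q1 --1--> q1
q1 --1--> q1
q1 --0--> q2

q2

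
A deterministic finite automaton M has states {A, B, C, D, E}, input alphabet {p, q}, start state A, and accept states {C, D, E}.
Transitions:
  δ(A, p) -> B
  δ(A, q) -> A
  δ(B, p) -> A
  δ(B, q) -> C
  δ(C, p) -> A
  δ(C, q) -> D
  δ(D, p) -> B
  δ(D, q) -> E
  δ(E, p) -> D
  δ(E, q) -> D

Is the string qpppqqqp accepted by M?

accepted

A --q--> A
A --p--> B
B --p--> A
A --p--> B
B --q--> C
C --q--> D
D --q--> E
E --p--> D
End in state D, which is an accepting state.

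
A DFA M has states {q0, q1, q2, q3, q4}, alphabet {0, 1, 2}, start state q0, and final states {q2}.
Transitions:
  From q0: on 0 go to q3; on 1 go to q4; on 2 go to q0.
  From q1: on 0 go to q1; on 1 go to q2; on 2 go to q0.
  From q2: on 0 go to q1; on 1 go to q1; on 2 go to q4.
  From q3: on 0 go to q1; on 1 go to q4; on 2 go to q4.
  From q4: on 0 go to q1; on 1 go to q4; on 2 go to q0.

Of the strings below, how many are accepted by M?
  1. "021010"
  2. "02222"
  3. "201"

"021010": rejected
"02222": rejected
"201": rejected

0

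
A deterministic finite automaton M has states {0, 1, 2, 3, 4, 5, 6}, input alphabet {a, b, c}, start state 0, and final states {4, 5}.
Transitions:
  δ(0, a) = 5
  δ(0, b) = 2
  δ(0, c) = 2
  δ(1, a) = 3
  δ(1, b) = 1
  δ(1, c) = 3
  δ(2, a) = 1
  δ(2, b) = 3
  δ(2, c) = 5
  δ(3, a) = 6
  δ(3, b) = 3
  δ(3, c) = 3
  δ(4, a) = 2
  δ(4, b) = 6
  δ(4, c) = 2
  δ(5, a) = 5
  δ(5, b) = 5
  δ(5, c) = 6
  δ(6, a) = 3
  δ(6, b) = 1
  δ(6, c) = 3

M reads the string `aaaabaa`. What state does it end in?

0 --a--> 5
5 --a--> 5
5 --a--> 5
5 --a--> 5
5 --b--> 5
5 --a--> 5
5 --a--> 5

5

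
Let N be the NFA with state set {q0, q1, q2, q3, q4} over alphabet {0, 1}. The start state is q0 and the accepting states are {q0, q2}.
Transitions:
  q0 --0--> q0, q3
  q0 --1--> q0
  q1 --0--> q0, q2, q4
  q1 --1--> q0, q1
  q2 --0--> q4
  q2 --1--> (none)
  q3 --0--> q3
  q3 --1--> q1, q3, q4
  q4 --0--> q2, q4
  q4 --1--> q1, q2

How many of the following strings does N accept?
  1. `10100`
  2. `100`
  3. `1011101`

`10100`: accepted
`100`: accepted
`1011101`: accepted

3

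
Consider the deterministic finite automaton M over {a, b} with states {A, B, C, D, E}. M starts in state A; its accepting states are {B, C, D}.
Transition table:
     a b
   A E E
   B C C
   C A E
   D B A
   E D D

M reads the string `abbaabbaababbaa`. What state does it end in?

A --a--> E
E --b--> D
D --b--> A
A --a--> E
E --a--> D
D --b--> A
A --b--> E
E --a--> D
D --a--> B
B --b--> C
C --a--> A
A --b--> E
E --b--> D
D --a--> B
B --a--> C

C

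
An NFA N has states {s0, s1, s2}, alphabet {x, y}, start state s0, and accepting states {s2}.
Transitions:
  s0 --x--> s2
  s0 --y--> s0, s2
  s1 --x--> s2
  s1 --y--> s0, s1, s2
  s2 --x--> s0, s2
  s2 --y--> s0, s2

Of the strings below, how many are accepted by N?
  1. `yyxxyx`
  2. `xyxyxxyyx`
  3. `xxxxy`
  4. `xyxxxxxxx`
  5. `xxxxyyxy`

5

`yyxxyx`: accepted
`xyxyxxyyx`: accepted
`xxxxy`: accepted
`xyxxxxxxx`: accepted
`xxxxyyxy`: accepted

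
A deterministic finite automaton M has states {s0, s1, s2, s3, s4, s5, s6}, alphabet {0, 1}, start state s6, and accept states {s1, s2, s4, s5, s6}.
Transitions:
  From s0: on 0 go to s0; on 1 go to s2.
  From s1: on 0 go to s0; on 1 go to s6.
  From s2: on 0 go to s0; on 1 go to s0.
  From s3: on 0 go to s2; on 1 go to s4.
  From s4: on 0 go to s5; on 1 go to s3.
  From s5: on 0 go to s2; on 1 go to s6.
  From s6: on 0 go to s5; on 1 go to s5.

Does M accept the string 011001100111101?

accepted

s6 --0--> s5
s5 --1--> s6
s6 --1--> s5
s5 --0--> s2
s2 --0--> s0
s0 --1--> s2
s2 --1--> s0
s0 --0--> s0
s0 --0--> s0
s0 --1--> s2
s2 --1--> s0
s0 --1--> s2
s2 --1--> s0
s0 --0--> s0
s0 --1--> s2
End in state s2, which is an accepting state.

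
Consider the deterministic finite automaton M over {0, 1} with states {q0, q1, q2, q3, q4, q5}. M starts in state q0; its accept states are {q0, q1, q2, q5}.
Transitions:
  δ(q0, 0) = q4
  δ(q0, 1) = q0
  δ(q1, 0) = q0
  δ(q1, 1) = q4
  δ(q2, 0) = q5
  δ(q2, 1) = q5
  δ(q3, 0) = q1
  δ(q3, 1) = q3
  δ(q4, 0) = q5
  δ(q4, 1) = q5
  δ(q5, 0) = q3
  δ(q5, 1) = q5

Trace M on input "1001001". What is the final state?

q4

q0 --1--> q0
q0 --0--> q4
q4 --0--> q5
q5 --1--> q5
q5 --0--> q3
q3 --0--> q1
q1 --1--> q4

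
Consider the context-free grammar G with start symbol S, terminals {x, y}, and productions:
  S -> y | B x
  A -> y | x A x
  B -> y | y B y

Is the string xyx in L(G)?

no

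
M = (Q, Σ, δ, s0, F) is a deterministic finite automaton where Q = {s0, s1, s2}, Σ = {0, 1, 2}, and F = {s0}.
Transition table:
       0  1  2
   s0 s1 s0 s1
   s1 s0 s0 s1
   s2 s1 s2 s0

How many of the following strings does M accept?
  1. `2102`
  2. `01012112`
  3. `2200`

0

`2102`: rejected
`01012112`: rejected
`2200`: rejected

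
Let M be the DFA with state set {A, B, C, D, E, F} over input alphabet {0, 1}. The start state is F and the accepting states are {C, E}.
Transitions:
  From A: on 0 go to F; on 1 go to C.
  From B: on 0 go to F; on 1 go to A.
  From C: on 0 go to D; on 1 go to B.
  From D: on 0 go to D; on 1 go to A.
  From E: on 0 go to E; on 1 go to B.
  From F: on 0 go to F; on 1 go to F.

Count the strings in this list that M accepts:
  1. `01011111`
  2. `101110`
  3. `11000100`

0

`01011111`: rejected
`101110`: rejected
`11000100`: rejected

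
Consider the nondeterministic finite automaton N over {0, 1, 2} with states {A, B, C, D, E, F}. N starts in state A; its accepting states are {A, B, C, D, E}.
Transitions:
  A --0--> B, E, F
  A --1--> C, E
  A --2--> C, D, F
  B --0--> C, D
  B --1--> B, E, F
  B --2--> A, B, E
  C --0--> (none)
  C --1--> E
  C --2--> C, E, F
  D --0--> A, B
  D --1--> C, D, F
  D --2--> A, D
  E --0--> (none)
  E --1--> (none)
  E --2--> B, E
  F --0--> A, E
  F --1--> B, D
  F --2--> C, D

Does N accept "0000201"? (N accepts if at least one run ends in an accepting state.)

accepted

Start: {A}
read 0: {B, E, F}
read 0: {A, C, D, E}
read 0: {A, B, E, F}
read 0: {A, B, C, D, E, F}
read 2: {A, B, C, D, E, F}
read 0: {A, B, C, D, E, F}
read 1: {B, C, D, E, F}
Reachable ∩ accepting = {B, C, D, E} — nonempty.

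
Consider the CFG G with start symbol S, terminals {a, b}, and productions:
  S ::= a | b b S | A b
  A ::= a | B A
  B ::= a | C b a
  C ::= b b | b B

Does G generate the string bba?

yes

S ⇒ bbS ⇒ bba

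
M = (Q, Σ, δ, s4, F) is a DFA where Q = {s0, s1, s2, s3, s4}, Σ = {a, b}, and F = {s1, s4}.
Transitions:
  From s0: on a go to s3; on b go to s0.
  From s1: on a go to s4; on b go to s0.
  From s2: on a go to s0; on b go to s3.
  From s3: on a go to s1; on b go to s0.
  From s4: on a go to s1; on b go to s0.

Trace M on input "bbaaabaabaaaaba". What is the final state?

s3

s4 --b--> s0
s0 --b--> s0
s0 --a--> s3
s3 --a--> s1
s1 --a--> s4
s4 --b--> s0
s0 --a--> s3
s3 --a--> s1
s1 --b--> s0
s0 --a--> s3
s3 --a--> s1
s1 --a--> s4
s4 --a--> s1
s1 --b--> s0
s0 --a--> s3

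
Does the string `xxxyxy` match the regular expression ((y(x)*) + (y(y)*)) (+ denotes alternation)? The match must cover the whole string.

Neither (y(x)*) nor (y(y)*) matches xxxyxy.

no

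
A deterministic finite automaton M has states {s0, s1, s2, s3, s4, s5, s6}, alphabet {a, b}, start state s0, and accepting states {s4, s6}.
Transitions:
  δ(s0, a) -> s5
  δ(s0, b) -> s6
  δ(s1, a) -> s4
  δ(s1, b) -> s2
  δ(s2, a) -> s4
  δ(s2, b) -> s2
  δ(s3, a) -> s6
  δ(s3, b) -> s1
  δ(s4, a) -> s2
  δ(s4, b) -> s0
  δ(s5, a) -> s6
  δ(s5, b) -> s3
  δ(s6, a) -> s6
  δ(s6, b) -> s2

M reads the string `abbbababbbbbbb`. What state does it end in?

s2

s0 --a--> s5
s5 --b--> s3
s3 --b--> s1
s1 --b--> s2
s2 --a--> s4
s4 --b--> s0
s0 --a--> s5
s5 --b--> s3
s3 --b--> s1
s1 --b--> s2
s2 --b--> s2
s2 --b--> s2
s2 --b--> s2
s2 --b--> s2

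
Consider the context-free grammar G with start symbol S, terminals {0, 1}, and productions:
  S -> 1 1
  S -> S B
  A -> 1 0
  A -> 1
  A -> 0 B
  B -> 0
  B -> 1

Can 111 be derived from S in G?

yes

S ⇒ SB ⇒ 11B ⇒ 111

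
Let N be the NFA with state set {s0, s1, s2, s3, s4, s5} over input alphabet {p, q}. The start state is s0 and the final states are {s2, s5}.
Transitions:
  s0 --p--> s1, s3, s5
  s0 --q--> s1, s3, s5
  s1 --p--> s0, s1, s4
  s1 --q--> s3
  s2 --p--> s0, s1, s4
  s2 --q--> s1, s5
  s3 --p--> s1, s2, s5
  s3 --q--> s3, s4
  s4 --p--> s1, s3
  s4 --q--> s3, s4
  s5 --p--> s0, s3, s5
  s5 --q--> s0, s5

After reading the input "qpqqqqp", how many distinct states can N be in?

Start: {s0}
read q: {s1, s3, s5}
read p: {s0, s1, s2, s3, s4, s5}
read q: {s0, s1, s3, s4, s5}
read q: {s0, s1, s3, s4, s5}
read q: {s0, s1, s3, s4, s5}
read q: {s0, s1, s3, s4, s5}
read p: {s0, s1, s2, s3, s4, s5}
Final reachable set {s0, s1, s2, s3, s4, s5} has 6 states.

6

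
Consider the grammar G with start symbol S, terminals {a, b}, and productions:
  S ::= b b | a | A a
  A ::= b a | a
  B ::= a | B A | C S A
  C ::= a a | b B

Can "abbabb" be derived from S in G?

no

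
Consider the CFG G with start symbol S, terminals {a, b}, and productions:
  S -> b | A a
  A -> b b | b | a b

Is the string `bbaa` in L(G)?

no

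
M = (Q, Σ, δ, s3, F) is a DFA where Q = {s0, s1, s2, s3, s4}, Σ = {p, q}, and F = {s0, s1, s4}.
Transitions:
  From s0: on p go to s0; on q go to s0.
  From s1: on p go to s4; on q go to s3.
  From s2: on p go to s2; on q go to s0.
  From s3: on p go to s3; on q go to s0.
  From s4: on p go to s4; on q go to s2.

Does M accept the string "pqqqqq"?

s3 --p--> s3
s3 --q--> s0
s0 --q--> s0
s0 --q--> s0
s0 --q--> s0
s0 --q--> s0
End in state s0, which is an accepting state.

accepted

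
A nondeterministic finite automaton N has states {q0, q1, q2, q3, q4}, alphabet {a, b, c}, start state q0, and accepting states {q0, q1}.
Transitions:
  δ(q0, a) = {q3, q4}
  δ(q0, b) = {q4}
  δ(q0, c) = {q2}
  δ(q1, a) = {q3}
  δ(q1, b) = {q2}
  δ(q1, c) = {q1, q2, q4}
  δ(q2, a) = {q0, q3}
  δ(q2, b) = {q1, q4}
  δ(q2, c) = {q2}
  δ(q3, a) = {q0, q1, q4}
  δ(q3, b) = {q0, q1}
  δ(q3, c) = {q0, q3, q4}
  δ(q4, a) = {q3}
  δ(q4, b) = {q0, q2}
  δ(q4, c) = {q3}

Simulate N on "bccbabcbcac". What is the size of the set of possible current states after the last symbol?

Start: {q0}
read b: {q4}
read c: {q3}
read c: {q0, q3, q4}
read b: {q0, q1, q2, q4}
read a: {q0, q3, q4}
read b: {q0, q1, q2, q4}
read c: {q1, q2, q3, q4}
read b: {q0, q1, q2, q4}
read c: {q1, q2, q3, q4}
read a: {q0, q1, q3, q4}
read c: {q0, q1, q2, q3, q4}
Final reachable set {q0, q1, q2, q3, q4} has 5 states.

5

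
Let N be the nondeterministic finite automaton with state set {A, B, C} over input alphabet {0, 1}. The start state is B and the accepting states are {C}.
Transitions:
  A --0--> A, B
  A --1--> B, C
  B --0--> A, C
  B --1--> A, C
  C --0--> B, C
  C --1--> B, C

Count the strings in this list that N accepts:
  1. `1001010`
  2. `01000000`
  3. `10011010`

3

`1001010`: accepted
`01000000`: accepted
`10011010`: accepted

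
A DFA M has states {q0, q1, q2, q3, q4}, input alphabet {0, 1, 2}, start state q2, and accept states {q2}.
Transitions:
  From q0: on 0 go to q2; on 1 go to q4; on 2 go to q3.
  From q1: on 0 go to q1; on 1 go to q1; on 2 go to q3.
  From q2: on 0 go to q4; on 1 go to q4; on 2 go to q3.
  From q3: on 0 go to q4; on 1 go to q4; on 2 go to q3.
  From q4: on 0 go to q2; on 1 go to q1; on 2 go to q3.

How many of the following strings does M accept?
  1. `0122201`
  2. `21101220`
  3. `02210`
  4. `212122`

`0122201`: rejected
`21101220`: rejected
`02210`: accepted
`212122`: rejected

1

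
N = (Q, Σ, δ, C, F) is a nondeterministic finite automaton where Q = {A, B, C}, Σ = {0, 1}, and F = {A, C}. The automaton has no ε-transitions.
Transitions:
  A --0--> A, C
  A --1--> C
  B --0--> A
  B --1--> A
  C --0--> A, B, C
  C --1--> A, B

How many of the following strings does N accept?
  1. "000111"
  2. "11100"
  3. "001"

"000111": accepted
"11100": accepted
"001": accepted

3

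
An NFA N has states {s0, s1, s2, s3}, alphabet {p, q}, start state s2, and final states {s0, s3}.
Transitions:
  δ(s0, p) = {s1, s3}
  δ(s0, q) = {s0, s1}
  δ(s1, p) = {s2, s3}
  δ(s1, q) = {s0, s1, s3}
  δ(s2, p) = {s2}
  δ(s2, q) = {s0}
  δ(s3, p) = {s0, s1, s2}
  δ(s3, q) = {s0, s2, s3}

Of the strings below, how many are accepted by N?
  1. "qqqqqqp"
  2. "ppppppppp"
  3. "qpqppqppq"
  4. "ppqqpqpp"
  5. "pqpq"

"qqqqqqp": accepted
"ppppppppp": rejected
"qpqppqppq": accepted
"ppqqpqpp": accepted
"pqpq": accepted

4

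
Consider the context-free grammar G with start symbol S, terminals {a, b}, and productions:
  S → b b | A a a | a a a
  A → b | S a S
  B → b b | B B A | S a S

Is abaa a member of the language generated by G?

no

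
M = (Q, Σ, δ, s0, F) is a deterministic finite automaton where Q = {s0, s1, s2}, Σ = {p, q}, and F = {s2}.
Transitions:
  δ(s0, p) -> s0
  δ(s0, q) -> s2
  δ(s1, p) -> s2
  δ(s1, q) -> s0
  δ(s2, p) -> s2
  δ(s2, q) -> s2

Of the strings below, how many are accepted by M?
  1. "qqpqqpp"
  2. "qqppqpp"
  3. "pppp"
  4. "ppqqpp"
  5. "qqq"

"qqpqqpp": accepted
"qqppqpp": accepted
"pppp": rejected
"ppqqpp": accepted
"qqq": accepted

4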